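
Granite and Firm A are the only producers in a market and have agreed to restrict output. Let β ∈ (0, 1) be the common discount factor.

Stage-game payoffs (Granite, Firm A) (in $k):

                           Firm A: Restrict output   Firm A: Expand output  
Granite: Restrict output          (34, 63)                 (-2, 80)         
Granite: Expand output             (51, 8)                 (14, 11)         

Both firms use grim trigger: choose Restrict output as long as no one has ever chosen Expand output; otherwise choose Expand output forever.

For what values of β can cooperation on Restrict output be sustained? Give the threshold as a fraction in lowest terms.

17/37

Granite's threshold: (51−34)/(51−14) = 17/37.
Firm A's threshold: (80−63)/(80−11) = 17/69.
17/37 > 17/69, so Granite binds and β* = 17/37.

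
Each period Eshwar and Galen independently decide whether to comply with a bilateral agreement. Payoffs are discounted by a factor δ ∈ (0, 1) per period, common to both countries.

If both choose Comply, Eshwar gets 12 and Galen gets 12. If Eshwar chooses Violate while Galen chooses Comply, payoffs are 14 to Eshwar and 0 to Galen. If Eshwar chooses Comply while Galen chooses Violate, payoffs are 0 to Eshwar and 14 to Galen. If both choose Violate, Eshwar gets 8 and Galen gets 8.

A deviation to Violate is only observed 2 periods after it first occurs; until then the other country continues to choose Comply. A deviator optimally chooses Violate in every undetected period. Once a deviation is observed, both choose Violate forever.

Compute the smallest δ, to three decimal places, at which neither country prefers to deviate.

A deviator earns 14 for 2 periods, then 8 forever; cooperating earns 12 forever. Multiplying the IC by (1−δ):
12 ≥ 14(1−δ^2) + 8δ^2, so 6·δ^2 ≥ 2 and δ^2 ≥ 1/3.
δ ≥ (1/3)^(1/2) ≈ 0.577.

0.577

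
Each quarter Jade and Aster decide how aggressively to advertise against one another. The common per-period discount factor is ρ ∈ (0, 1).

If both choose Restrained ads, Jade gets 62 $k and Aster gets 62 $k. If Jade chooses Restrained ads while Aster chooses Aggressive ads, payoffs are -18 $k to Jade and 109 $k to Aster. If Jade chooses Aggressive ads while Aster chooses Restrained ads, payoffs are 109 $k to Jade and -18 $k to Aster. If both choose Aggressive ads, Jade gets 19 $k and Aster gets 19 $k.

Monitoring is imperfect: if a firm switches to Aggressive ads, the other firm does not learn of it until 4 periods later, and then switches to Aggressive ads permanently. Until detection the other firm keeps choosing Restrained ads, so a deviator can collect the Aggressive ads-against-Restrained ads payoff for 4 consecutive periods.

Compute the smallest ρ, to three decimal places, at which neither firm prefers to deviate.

A deviator earns 109 for 4 periods, then 19 forever; cooperating earns 62 forever. Multiplying the IC by (1−ρ):
62 ≥ 109(1−ρ^4) + 19ρ^4, so 90·ρ^4 ≥ 47 and ρ^4 ≥ 47/90.
ρ ≥ (47/90)^(1/4) ≈ 0.850.

0.850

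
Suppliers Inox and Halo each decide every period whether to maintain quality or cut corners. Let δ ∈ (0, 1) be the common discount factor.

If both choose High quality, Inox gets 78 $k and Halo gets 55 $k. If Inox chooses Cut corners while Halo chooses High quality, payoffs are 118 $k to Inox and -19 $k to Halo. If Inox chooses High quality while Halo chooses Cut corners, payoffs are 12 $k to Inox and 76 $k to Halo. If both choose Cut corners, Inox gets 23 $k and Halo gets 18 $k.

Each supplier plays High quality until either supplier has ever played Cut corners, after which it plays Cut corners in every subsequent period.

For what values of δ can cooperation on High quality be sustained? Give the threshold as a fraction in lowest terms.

For Inox: deviation gain 118−78 = 40, per-period punishment loss 78−23 = 55. IC gives δ ≥ 40/95 = 8/19.
For Halo: gain 21, loss 37 per period, so δ ≥ 21/58.
The tighter constraint is Inox's, so cooperation needs δ ≥ 8/19.

8/19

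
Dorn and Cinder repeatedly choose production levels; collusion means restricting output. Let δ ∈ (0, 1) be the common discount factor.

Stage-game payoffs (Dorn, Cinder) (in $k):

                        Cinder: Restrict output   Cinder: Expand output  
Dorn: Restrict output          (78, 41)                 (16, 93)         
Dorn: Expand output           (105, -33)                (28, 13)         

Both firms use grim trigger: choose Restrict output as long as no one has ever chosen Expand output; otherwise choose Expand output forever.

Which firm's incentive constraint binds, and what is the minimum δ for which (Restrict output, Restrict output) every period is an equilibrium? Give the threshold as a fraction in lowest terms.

Dorn's threshold: (105−78)/(105−28) = 27/77.
Cinder's threshold: (93−41)/(93−13) = 13/20.
27/77 < 13/20, so Cinder binds and δ* = 13/20.

Cinder; δ ≥ 13/20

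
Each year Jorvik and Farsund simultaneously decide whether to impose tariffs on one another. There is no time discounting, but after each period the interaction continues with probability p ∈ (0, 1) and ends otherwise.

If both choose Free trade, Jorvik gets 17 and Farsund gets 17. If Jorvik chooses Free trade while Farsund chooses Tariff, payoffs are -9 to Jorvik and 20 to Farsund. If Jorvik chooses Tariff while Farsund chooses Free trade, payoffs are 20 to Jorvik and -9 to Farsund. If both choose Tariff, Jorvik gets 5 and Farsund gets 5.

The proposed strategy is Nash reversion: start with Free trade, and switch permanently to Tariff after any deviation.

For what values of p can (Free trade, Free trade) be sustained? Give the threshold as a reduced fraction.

1/5

With no time discounting, the continuation probability p plays the role of the discount factor.
Grim-trigger IC: 17/(1−p) ≥ 20 + 5p/(1−p) ⇒ p ≥ (20−17)/(20−5) = 1/5.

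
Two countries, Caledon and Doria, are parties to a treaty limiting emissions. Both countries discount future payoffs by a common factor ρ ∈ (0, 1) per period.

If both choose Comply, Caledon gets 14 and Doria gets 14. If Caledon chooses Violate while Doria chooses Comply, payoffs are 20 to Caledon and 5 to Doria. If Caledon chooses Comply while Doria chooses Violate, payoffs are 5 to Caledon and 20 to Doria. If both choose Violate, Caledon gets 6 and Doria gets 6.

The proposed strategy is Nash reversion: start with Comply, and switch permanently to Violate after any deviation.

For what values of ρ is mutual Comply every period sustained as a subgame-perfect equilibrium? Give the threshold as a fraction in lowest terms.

Under grim trigger the critical discount factor is (T−C)/(T−P) with T = 20, C = 14, P = 6.
ρ* = (20−14)/(20−6) = 6/14 = 3/7.

3/7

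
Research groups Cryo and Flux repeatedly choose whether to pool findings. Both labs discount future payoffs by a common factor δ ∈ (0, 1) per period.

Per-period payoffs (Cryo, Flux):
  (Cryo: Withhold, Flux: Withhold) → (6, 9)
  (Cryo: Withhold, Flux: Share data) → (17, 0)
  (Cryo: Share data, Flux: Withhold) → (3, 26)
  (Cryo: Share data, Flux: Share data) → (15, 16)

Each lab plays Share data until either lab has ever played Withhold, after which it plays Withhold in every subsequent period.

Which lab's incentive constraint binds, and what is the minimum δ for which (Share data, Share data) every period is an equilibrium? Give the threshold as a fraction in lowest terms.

Flux; δ ≥ 10/17

For Cryo: deviation gain 17−15 = 2, per-period punishment loss 15−6 = 9. IC gives δ ≥ 2/11.
For Flux: gain 10, loss 7 per period, so δ ≥ 10/17.
The tighter constraint is Flux's, so cooperation needs δ ≥ 10/17.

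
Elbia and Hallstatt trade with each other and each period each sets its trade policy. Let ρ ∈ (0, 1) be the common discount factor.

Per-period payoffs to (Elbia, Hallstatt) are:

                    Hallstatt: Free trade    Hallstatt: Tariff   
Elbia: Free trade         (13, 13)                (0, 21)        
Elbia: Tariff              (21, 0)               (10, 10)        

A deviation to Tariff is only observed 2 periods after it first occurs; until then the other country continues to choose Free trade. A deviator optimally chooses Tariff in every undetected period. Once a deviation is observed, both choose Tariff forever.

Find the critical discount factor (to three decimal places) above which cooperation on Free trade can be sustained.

0.853

Deviating for the 2 undetected periods gains 21−13 = 8 per period over cooperation, then loses 13−10 = 3 per period forever once punishment starts.
Gain: 8(1 + ρ + … + ρ^1); loss: 3·ρ^2/(1−ρ).
No profitable deviation ⇔ 8(1−ρ^2) ≤ 3·ρ^2, i.e. ρ^2 ≥ 8/(8+3) = 8/11.
Hence ρ ≥ (8/11)^(1/2) ≈ 0.853.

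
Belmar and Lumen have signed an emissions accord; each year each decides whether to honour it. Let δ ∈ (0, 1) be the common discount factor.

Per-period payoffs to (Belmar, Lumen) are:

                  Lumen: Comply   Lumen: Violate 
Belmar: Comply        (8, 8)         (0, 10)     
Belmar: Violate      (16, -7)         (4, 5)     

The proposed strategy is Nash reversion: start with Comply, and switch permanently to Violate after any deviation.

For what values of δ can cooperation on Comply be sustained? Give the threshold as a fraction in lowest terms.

Belmar: cooperation gives 8 each period; deviation gives 16 once then 4 forever.
  8/(1−δ) ≥ 16 + 4δ/(1−δ) ⇒ δ ≥ 8/12 = 2/3.
Lumen: cooperation gives 8 each period; deviation gives 10 once then 5 forever.
  δ ≥ 2/5.
Both must hold, so the binding constraint is Belmar's: δ ≥ 2/3.

2/3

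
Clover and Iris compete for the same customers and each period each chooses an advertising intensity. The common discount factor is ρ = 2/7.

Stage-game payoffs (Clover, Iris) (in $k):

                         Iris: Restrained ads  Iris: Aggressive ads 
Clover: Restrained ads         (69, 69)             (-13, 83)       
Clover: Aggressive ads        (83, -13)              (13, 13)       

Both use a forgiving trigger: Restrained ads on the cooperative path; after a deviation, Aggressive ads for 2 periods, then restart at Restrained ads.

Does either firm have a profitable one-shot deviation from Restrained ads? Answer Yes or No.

No

Comparing payoff streams over the 3 periods until play realigns: cooperate → 69(1+ρ+…+ρ^2); deviate → 83 + 13(ρ+…+ρ^2).
Cooperation is sustained iff (69−13)(ρ+…+ρ^2) ≥ 83−69.
ρ+…+ρ^2 = 2/7·(1−(2/7)^2)/(1−2/7) = 0.3673, and (83−69)/(69−13) = 0.2500.
0.3673 ≥ 0.2500, so cooperation is sustainable.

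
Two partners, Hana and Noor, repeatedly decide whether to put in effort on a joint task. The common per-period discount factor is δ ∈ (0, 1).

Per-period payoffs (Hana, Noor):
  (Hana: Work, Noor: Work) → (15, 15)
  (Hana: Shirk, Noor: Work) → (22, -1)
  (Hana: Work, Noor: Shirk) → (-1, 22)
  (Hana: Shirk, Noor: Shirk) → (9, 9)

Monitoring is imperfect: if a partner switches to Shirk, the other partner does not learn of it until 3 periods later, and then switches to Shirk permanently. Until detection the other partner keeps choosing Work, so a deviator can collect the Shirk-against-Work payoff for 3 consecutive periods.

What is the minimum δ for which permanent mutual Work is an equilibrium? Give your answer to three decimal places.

0.814

The best deviation is to choose Shirk for all 3 undetected periods, earning 22 each, then 9 forever once detected.
Deviation value: 22(1−δ^3)/(1−δ) + 9δ^3/(1−δ); cooperation value: 15/(1−δ).
IC: 15 ≥ 22(1−δ^3) + 9δ^3 = 22 − 13δ^3.
So δ^3 ≥ 7/13, giving δ ≥ (7/13)^(1/3) ≈ 0.814.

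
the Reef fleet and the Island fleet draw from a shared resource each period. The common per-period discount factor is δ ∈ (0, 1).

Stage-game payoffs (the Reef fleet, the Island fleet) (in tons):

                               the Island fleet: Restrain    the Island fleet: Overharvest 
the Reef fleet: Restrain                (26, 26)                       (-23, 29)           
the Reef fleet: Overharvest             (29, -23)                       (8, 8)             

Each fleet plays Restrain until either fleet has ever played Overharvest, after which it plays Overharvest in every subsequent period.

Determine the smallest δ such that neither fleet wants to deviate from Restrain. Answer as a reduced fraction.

One-period gain from deviating is 29 − 26 = 3. The loss is 26 − 8 = 18 in every subsequent period, with present value 18·δ/(1−δ).
Deviation is unprofitable when 18·δ/(1−δ) ≥ 3, i.e. δ/(1−δ) ≥ 1/6.
Equivalently δ ≥ 3/(3+18) = 1/7.

1/7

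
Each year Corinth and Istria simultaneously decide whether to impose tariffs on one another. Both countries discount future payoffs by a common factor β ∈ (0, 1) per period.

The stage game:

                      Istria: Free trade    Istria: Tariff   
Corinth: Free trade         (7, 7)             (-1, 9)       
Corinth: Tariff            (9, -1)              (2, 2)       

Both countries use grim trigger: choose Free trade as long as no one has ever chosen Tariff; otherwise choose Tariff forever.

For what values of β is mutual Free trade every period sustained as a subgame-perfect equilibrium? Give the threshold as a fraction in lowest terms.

Cooperation forever yields 7 each period: 7/(1−β).
Deviating yields 9 once, then 2 forever: 9 + 2β/(1−β).
No profitable deviation requires 7/(1−β) ≥ 9 + 2β/(1−β).
Multiplying by (1−β): 7 ≥ 9(1−β) + 2β = 9 − 7β.
So 7β ≥ 2, i.e. β ≥ 2/7.

2/7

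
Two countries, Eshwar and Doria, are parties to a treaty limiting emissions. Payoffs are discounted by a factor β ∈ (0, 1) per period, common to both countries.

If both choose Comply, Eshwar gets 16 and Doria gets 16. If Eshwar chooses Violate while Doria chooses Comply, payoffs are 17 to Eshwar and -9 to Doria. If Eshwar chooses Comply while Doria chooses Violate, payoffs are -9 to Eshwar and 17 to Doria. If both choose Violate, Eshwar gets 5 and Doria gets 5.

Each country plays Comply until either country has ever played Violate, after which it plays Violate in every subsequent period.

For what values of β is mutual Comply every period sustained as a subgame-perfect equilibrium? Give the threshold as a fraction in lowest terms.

Under grim trigger the critical discount factor is (T−C)/(T−P) with T = 17, C = 16, P = 5.
β* = (17−16)/(17−5) = 1/12.

1/12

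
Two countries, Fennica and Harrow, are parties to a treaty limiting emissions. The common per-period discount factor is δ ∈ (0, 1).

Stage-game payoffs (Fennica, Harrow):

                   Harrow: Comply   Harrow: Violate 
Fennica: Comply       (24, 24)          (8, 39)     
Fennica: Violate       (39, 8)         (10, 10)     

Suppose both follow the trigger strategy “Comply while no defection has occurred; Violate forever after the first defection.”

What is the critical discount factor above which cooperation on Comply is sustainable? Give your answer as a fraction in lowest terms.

24/(1−δ) ≥ 39 + 10δ/(1−δ)
24 ≥ 39 − 29δ
δ ≥ 15/29.

15/29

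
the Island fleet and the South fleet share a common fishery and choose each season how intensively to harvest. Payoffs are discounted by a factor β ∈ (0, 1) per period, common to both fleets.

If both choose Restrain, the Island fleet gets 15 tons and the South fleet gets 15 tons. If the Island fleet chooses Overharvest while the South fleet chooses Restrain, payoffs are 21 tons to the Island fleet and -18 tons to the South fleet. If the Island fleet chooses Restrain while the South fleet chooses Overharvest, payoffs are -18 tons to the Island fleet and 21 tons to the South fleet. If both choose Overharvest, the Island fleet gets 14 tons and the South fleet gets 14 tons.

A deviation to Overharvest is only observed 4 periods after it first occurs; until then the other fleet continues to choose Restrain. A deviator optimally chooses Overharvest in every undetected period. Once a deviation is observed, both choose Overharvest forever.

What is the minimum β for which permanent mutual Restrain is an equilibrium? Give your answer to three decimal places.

0.962

A deviator earns 21 for 4 periods, then 14 forever; cooperating earns 15 forever. Multiplying the IC by (1−β):
15 ≥ 21(1−β^4) + 14β^4, so 7·β^4 ≥ 6 and β^4 ≥ 6/7.
β ≥ (6/7)^(1/4) ≈ 0.962.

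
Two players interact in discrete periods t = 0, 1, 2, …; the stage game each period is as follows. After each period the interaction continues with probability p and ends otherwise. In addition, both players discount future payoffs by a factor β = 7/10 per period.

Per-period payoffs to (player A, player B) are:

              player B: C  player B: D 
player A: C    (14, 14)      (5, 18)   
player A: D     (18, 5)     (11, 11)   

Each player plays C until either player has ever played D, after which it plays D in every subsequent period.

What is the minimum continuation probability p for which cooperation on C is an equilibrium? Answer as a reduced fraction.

40/49

Expected continuation weight on next period's payoff is β·p = 7/10·p, which plays the role of the discount factor.
Cooperation requires 7/10·p ≥ (18−14)/(18−11) = 4/7, hence p ≥ 40/49.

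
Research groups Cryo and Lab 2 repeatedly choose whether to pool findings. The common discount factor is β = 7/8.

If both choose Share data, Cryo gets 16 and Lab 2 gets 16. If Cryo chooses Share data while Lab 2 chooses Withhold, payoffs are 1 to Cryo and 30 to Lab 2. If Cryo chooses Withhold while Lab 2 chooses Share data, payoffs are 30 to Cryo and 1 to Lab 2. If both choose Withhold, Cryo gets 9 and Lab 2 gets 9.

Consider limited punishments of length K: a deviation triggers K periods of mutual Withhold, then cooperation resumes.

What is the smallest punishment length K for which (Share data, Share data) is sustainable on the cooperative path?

Need Σ_{k=1}^{K} β^k ≥ (30−16)/(16−9) = 2.0000 at β = 7/8.
At K = 2 the sum is 1.6406 < 2.0000; at K = 3 it is 2.3105 ≥ 2.0000.
So the minimum punishment length is K = 3.

3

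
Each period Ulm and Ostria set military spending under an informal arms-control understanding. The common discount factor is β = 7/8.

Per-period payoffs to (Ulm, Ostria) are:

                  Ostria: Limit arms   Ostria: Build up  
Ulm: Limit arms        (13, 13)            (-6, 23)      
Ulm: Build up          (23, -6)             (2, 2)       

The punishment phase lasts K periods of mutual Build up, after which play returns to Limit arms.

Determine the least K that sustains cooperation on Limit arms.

Need Σ_{k=1}^{K} β^k ≥ (23−13)/(13−2) = 0.9091 at β = 7/8.
At K = 1 the sum is 0.8750 < 0.9091; at K = 2 it is 1.6406 ≥ 0.9091.
So the minimum punishment length is K = 2.

2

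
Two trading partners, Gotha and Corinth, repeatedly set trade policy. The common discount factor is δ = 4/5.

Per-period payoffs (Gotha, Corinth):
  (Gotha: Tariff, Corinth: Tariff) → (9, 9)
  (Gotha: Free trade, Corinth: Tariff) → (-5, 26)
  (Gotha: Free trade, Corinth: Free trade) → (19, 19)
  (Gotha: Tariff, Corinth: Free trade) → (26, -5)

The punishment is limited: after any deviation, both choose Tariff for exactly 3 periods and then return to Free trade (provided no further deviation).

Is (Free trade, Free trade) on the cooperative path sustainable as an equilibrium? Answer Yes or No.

IC: δ+…+δ^3 ≥ (26−19)/(19−9) = 7/10.
At δ = 4/5: partial sum = 1.9520 ≥ 0.7000. Cooperation sustainable.

Yes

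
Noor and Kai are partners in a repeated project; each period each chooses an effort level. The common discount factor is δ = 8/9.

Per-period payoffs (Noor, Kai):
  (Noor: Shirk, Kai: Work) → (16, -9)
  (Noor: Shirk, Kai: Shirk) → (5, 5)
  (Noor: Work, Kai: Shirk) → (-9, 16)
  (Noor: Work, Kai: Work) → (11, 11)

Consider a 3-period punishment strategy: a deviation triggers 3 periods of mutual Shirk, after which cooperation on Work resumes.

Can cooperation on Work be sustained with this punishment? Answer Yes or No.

Comparing payoff streams over the 4 periods until play realigns: cooperate → 11(1+δ+…+δ^3); deviate → 16 + 5(δ+…+δ^3).
Cooperation is sustained iff (11−5)(δ+…+δ^3) ≥ 16−11.
δ+…+δ^3 = 8/9·(1−(8/9)^3)/(1−8/9) = 2.3813, and (16−11)/(11−5) = 0.8333.
2.3813 ≥ 0.8333, so cooperation is sustainable.

Yes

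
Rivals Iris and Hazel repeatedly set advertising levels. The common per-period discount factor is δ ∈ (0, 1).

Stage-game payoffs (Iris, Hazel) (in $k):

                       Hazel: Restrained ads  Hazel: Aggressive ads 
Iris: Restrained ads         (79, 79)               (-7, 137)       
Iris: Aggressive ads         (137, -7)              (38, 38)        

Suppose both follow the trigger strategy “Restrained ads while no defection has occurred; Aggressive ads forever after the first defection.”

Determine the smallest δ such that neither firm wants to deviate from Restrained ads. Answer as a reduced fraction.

58/99

79/(1−δ) ≥ 137 + 38δ/(1−δ)
79 ≥ 137 − 99δ
δ ≥ 58/99.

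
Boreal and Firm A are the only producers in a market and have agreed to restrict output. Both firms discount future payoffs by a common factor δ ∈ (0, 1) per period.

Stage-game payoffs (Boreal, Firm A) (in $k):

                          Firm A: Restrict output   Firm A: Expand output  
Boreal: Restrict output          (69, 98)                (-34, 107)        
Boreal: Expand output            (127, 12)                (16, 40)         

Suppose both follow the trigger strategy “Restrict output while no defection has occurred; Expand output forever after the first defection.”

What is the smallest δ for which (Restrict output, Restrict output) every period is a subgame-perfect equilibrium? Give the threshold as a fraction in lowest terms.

For Boreal: deviation gain 127−69 = 58, per-period punishment loss 69−16 = 53. IC gives δ ≥ 58/111.
For Firm A: gain 9, loss 58 per period, so δ ≥ 9/67.
The tighter constraint is Boreal's, so cooperation needs δ ≥ 58/111.

58/111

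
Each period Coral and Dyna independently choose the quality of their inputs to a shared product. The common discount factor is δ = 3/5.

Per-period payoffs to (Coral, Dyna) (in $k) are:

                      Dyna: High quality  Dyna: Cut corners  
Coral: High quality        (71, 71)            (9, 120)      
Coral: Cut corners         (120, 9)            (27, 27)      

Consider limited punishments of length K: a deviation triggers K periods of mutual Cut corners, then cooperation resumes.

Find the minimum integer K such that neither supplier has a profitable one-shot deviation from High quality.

IC: δ(1−δ^K)/(1−δ) ≥ (120−71)/(71−27) = 49/44.
With δ = 3/5: need 1 − δ^K ≥ 49/44·(1−3/5)/(3/5), i.e. δ^K ≤ 0.2576.
Since (3/5)^2 = 0.3600 and (3/5)^3 = 0.2160, the smallest such K is 3.

3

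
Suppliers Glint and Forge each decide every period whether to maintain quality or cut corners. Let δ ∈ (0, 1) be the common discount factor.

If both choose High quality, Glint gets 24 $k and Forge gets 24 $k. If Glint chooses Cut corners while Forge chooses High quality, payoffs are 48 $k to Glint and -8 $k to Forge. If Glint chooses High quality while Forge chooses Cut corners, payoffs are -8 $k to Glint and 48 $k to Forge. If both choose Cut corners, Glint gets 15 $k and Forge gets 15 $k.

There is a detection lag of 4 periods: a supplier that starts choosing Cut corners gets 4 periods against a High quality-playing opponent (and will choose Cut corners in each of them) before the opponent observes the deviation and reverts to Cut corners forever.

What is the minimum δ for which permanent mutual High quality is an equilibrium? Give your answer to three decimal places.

0.923

A deviator earns 48 for 4 periods, then 15 forever; cooperating earns 24 forever. Multiplying the IC by (1−δ):
24 ≥ 48(1−δ^4) + 15δ^4, so 33·δ^4 ≥ 24 and δ^4 ≥ 8/11.
δ ≥ (8/11)^(1/4) ≈ 0.923.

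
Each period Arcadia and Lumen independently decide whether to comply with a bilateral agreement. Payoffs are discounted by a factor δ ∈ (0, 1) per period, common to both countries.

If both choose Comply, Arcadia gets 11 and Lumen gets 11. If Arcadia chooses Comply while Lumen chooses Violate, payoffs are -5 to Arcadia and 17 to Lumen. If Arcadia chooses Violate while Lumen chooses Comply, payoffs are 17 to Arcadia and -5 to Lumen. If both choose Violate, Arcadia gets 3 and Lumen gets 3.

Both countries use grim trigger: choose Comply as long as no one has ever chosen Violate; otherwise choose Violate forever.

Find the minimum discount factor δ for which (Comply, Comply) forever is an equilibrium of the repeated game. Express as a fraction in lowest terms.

11/(1−δ) ≥ 17 + 3δ/(1−δ)
11 ≥ 17 − 14δ
δ ≥ 6/14 = 3/7.

3/7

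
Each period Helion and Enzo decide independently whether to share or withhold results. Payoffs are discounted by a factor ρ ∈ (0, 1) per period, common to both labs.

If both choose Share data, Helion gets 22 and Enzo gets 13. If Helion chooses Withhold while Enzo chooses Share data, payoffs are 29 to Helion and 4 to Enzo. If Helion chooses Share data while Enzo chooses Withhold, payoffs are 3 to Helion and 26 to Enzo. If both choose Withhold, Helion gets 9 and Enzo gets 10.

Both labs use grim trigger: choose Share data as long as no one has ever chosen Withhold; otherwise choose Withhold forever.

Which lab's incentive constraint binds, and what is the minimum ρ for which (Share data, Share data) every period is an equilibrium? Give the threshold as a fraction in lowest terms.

Enzo; ρ ≥ 13/16

For Helion: deviation gain 29−22 = 7, per-period punishment loss 22−9 = 13. IC gives ρ ≥ 7/20.
For Enzo: gain 13, loss 3 per period, so ρ ≥ 13/16.
The tighter constraint is Enzo's, so cooperation needs ρ ≥ 13/16.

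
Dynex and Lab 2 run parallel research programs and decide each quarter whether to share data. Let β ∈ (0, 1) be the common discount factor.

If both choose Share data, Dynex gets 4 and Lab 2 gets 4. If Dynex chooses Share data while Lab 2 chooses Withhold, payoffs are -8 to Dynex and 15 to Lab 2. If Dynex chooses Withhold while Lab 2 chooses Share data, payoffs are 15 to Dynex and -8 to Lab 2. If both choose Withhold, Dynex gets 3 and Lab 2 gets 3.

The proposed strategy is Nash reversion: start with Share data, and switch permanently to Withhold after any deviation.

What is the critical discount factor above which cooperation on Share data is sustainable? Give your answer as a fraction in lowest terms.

11/12

One-period gain from deviating is 15 − 4 = 11. The loss is 4 − 3 = 1 in every subsequent period, with present value 1·β/(1−β).
Deviation is unprofitable when 1·β/(1−β) ≥ 11, i.e. β/(1−β) ≥ 11.
Equivalently β ≥ 11/(11+1) = 11/12.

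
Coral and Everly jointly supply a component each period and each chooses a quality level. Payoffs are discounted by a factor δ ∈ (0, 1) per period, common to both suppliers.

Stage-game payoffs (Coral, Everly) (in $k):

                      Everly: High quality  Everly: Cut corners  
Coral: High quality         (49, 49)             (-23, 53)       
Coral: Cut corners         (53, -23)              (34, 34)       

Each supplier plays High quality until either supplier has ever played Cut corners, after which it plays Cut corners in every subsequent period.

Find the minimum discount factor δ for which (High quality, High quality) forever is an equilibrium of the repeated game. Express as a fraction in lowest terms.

4/19

One-period gain from deviating is 53 − 49 = 4. The loss is 49 − 34 = 15 in every subsequent period, with present value 15·δ/(1−δ).
Deviation is unprofitable when 15·δ/(1−δ) ≥ 4, i.e. δ/(1−δ) ≥ 4/15.
Equivalently δ ≥ 4/(4+15) = 4/19.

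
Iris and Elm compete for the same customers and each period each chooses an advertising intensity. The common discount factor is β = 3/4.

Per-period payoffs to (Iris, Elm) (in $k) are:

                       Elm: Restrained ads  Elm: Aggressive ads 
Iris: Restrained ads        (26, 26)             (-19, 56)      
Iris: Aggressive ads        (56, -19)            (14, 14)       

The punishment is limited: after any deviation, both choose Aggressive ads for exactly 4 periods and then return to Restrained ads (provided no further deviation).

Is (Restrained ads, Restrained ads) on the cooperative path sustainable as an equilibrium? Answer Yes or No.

A one-shot deviation gives 56 now, then 14 for 4 periods, then back to 26.
Gain from deviating: (56−26) today; loss: (26−14) in each of the next 4 periods.
No-deviation condition: (26−14)(β+…+β^4) ≥ 56−26, i.e. β+…+β^4 ≥ 5/2.
At β = 3/4: β+…+β^4 = 2.0508 < 2.5000.
So cooperation is not sustainable.

No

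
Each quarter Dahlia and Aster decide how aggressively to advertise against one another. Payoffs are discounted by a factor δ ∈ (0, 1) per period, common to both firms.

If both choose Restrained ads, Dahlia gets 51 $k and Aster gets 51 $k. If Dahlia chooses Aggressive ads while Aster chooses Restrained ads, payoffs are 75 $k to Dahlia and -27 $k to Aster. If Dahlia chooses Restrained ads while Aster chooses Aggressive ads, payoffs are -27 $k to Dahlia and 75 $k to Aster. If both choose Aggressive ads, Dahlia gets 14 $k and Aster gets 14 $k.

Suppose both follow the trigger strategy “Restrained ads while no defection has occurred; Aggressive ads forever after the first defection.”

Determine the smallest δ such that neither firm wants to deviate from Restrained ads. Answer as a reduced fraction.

Cooperation forever yields 51 each period: 51/(1−δ).
Deviating yields 75 once, then 14 forever: 75 + 14δ/(1−δ).
No profitable deviation requires 51/(1−δ) ≥ 75 + 14δ/(1−δ).
Multiplying by (1−δ): 51 ≥ 75(1−δ) + 14δ = 75 − 61δ.
So 61δ ≥ 24, i.e. δ ≥ 24/61.

24/61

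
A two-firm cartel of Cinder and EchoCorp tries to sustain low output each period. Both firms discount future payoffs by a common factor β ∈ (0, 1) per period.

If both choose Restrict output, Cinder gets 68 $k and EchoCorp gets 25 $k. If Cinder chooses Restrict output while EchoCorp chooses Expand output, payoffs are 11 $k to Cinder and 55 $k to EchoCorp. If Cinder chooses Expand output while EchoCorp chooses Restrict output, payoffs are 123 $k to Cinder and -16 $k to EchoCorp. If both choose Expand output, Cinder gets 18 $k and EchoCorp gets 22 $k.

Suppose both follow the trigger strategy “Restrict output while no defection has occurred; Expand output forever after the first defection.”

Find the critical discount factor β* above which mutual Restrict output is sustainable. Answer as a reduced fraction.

Cinder's threshold: (123−68)/(123−18) = 11/21.
EchoCorp's threshold: (55−25)/(55−22) = 10/11.
11/21 < 10/11, so EchoCorp binds and β* = 10/11.

10/11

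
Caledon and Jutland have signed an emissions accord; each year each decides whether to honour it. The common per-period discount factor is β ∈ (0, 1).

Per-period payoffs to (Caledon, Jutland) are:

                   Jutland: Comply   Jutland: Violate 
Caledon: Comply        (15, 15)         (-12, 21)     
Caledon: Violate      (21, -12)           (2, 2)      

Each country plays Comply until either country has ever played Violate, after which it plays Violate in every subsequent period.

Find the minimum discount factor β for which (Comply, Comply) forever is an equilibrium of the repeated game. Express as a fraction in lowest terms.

One-period gain from deviating is 21 − 15 = 6. The loss is 15 − 2 = 13 in every subsequent period, with present value 13·β/(1−β).
Deviation is unprofitable when 13·β/(1−β) ≥ 6, i.e. β/(1−β) ≥ 6/13.
Equivalently β ≥ 6/(6+13) = 6/19.

6/19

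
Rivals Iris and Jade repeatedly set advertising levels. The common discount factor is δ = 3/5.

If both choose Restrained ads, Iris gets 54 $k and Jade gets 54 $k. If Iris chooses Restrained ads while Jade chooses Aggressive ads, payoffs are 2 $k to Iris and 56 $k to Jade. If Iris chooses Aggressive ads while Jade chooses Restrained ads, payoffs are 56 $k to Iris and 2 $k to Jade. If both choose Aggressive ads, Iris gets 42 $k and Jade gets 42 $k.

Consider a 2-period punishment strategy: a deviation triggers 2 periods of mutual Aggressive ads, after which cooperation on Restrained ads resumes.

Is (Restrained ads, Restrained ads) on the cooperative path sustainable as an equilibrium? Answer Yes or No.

IC: δ+…+δ^2 ≥ (56−54)/(54−42) = 1/6.
At δ = 3/5: partial sum = 0.9600 ≥ 0.1667. Cooperation sustainable.

Yes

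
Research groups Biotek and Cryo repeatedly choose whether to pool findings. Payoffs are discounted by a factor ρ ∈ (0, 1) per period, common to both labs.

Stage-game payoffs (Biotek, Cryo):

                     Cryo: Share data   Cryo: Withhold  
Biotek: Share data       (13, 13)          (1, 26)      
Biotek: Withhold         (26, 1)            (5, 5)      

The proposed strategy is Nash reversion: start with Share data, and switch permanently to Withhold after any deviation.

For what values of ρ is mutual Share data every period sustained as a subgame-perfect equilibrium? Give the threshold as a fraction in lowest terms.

13/21

13/(1−ρ) ≥ 26 + 5ρ/(1−ρ)
13 ≥ 26 − 21ρ
ρ ≥ 13/21.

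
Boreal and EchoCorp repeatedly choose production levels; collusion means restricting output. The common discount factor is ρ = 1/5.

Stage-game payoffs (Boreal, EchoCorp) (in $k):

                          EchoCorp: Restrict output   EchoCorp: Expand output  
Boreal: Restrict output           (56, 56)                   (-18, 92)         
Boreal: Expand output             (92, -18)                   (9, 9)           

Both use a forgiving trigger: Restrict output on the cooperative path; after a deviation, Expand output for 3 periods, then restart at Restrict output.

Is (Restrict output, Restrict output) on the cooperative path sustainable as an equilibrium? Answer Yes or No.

No

A one-shot deviation gives 92 now, then 9 for 3 periods, then back to 56.
Gain from deviating: (92−56) today; loss: (56−9) in each of the next 3 periods.
No-deviation condition: (56−9)(ρ+…+ρ^3) ≥ 92−56, i.e. ρ+…+ρ^3 ≥ 36/47.
At ρ = 1/5: ρ+…+ρ^3 = 0.2480 < 0.7660.
So cooperation is not sustainable.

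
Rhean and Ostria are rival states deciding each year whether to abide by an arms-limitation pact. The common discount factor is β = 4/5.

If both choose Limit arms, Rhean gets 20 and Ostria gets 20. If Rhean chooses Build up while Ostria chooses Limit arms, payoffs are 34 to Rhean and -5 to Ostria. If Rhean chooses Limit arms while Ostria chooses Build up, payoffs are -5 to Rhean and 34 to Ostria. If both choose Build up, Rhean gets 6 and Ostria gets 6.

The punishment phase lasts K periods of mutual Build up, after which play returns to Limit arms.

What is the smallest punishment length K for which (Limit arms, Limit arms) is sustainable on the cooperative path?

No profitable deviation requires (20−6)(β+…+β^K) ≥ 34−20, i.e. β+…+β^K ≥ 1 ≈ 1.0000.
With β = 4/5, the partial sums are K=1: 0.8000, K=2: 1.4400.
K = 2 is the first length at which the sum reaches 1.0000.

2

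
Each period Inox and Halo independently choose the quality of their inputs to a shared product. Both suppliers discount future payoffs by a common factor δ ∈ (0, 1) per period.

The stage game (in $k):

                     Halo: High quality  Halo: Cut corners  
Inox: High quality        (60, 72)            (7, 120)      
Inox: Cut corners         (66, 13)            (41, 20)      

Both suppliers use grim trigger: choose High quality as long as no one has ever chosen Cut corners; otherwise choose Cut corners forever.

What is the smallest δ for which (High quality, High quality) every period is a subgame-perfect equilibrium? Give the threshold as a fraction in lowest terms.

Inox: cooperation gives 60 each period; deviation gives 66 once then 41 forever.
  60/(1−δ) ≥ 66 + 41δ/(1−δ) ⇒ δ ≥ 6/25.
Halo: cooperation gives 72 each period; deviation gives 120 once then 20 forever.
  δ ≥ 48/100 = 12/25.
Both must hold, so the binding constraint is Halo's: δ ≥ 12/25.

12/25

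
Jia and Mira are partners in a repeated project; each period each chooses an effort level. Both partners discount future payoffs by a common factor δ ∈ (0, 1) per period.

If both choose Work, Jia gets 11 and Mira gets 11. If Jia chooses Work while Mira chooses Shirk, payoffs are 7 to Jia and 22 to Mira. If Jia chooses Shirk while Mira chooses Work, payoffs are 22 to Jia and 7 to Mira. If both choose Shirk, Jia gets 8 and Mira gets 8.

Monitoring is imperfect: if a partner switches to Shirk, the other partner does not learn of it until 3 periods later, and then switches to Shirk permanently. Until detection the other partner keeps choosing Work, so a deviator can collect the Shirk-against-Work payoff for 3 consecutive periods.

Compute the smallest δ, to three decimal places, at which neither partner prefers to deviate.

A deviator earns 22 for 3 periods, then 8 forever; cooperating earns 11 forever. Multiplying the IC by (1−δ):
11 ≥ 22(1−δ^3) + 8δ^3, so 14·δ^3 ≥ 11 and δ^3 ≥ 11/14.
δ ≥ (11/14)^(1/3) ≈ 0.923.

0.923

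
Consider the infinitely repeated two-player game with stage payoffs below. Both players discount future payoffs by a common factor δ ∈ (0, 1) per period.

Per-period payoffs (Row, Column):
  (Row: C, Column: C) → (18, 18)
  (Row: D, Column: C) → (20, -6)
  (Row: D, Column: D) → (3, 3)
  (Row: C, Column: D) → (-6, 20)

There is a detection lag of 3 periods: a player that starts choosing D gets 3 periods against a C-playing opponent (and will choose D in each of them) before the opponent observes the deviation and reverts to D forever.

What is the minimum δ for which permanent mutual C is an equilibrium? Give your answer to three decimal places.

0.490

The best deviation is to choose D for all 3 undetected periods, earning 20 each, then 3 forever once detected.
Deviation value: 20(1−δ^3)/(1−δ) + 3δ^3/(1−δ); cooperation value: 18/(1−δ).
IC: 18 ≥ 20(1−δ^3) + 3δ^3 = 20 − 17δ^3.
So δ^3 ≥ 2/17, giving δ ≥ (2/17)^(1/3) ≈ 0.490.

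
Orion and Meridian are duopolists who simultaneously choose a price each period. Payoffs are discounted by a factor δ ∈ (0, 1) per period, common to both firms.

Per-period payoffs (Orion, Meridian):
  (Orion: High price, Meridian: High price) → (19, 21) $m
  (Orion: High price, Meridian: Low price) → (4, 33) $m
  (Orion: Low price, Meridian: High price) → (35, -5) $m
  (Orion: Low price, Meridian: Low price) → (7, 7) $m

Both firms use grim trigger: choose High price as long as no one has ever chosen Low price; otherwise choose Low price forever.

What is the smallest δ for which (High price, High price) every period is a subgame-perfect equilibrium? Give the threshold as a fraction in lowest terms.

4/7

Orion's threshold: (35−19)/(35−7) = 4/7.
Meridian's threshold: (33−21)/(33−7) = 6/13.
4/7 > 6/13, so Orion binds and δ* = 4/7.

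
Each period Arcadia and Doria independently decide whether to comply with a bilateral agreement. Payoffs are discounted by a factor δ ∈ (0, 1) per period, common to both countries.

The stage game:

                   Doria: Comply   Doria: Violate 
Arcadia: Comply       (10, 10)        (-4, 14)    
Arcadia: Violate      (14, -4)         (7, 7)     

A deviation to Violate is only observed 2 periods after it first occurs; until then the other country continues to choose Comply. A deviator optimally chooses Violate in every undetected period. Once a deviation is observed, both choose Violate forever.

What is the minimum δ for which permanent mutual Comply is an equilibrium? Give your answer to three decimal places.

A deviator earns 14 for 2 periods, then 7 forever; cooperating earns 10 forever. Multiplying the IC by (1−δ):
10 ≥ 14(1−δ^2) + 7δ^2, so 7·δ^2 ≥ 4 and δ^2 ≥ 4/7.
δ ≥ (4/7)^(1/2) ≈ 0.756.

0.756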